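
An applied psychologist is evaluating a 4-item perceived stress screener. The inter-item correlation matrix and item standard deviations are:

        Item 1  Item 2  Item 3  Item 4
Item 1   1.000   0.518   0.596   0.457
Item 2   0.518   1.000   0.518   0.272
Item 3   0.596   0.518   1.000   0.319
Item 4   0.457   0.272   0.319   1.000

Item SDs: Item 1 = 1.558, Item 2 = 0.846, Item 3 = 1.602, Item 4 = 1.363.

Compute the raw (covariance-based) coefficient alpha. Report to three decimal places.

Σσ²ᵢ = 1.558² + 0.846² + 1.602² + 1.363² = 7.5673
Covariances σ_ij = r_ij · s_i · s_j:
  σ(Item 1,Item 2) = 0.518 × 1.558 × 0.846 = 0.6828
  σ(Item 1,Item 3) = 0.596 × 1.558 × 1.602 = 1.4876
  σ(Item 1,Item 4) = 0.457 × 1.558 × 1.363 = 0.9705
  σ(Item 2,Item 3) = 0.518 × 0.846 × 1.602 = 0.7020
  σ(Item 2,Item 4) = 0.272 × 0.846 × 1.363 = 0.3136
  σ(Item 3,Item 4) = 0.319 × 1.602 × 1.363 = 0.6965
σ²_T = Σσ²ᵢ + 2·Σσ_ij = 7.5673 + 2 × 4.8530 = 17.2733
α = (4/3)·(1 − 7.5673/17.2733) = 0.749

coefficient alpha = 0.749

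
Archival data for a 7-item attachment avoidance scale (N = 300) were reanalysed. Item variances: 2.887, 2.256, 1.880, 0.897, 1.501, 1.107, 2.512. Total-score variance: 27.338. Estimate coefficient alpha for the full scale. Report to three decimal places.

Σσᵢ² = 2.887 + 2.256 + 1.880 + 0.897 + 1.501 + 1.107 + 2.512 = 13.040
α = (k/(k−1))·(1 − Σσᵢ²/Var(T)) = (7/6)·(1 − 13.040/27.338) = 0.610

α = 0.610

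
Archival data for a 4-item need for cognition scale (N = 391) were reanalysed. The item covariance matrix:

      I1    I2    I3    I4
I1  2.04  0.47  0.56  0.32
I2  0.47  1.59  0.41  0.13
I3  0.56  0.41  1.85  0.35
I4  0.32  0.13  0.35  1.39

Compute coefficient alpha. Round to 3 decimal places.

α = 0.526

Σσ²ᵢ = 2.04 + 1.59 + 1.85 + 1.39 = 6.87
Σ_{i<j} σ_ij = 2.24
σ²_total = 6.87 + 2 × 2.24 = 11.35
α = (k/(k−1))·(1 − Σσ²ᵢ/σ²_total) = (4/3)·(1 − 6.87/11.35) = 0.526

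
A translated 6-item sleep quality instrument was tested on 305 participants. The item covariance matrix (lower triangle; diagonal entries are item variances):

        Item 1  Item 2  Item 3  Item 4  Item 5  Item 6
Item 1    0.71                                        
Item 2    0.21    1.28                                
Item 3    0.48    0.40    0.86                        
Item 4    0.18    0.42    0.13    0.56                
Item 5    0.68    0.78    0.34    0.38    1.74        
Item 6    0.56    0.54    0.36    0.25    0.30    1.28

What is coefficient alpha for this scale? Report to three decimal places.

Σσᵢ² = 0.71 + 1.28 + 0.86 + 0.56 + 1.74 + 1.28 = 6.43
Sum of the distinct covariances = 6.01
σ²_T = 6.43 + 2 × 6.01 = 18.45
α = (k/(k−1))·(1 − Σσᵢ²/σ²_T) = (6/5)·(1 − 6.43/18.45) = 0.782

α = 0.782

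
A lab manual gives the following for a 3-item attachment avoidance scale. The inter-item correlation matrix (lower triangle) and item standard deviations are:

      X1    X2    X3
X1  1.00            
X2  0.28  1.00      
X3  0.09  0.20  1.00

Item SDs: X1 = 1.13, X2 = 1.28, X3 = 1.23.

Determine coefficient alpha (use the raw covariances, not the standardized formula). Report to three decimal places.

Σσ²ᵢ = 1.13² + 1.28² + 1.23² = 4.4282
Covariances σ_ij = r_ij · s_i · s_j:
  σ(X1,X2) = 0.28 × 1.13 × 1.28 = 0.4050
  σ(X1,X3) = 0.09 × 1.13 × 1.23 = 0.1251
  σ(X2,X3) = 0.20 × 1.28 × 1.23 = 0.3149
σ²_T = Σσ²ᵢ + 2·Σσ_ij = 4.4282 + 2 × 0.8450 = 6.1182
α = (3/2)·(1 − 4.4282/6.1182) = 0.414

coefficient alpha = 0.414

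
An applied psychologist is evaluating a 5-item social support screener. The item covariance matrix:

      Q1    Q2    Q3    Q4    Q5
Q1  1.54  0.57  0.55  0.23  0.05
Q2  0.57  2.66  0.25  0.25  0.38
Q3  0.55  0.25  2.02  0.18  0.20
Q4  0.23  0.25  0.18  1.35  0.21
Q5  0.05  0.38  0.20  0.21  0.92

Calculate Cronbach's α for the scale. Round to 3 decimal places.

Cronbach's α = 0.504

sum of item variances = 1.54 + 2.66 + 2.02 + 1.35 + 0.92 = 8.49
Sum of off-diagonal covariances = 2.87
total variance = 8.49 + 2 × 2.87 = 14.23
α = (k/(k−1))·(1 − sum of item variances/total variance) = (5/4)·(1 − 8.49/14.23) = 0.504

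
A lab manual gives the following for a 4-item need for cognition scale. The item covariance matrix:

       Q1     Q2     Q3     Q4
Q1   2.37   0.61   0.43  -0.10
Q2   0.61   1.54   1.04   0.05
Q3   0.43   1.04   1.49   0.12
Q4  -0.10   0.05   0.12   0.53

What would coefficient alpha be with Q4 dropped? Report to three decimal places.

α = 0.653

Remaining items: Q1, Q2, Q3 (k = 3).
Σσ²ᵢ = 2.37 + 1.54 + 1.49 = 5.40
total variance = 5.40 + 2 × 2.08 = 9.56
α (item deleted) = (3/2)·(1 − 5.40/9.56) = 0.653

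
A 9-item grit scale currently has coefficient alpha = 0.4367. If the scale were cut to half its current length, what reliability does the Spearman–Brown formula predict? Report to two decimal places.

predicted reliability = 0.28

Length factor m = 1/2
α' = m·α / (1 − (1−m)·α)
   = 1/2 × 0.4367 / (1 − (1 − 1/2) × 0.4367)
   = 0.2183 / 0.7816 = 0.28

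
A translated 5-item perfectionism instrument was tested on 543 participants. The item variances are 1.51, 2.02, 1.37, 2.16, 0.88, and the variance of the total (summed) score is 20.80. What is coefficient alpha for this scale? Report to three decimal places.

coefficient alpha = 0.773

Σσᵢ² = 1.51 + 2.02 + 1.37 + 2.16 + 0.88 = 7.94
α = (k/(k−1))·(1 − Σσᵢ²/Var(T)) = (5/4)·(1 − 7.94/20.80) = 0.773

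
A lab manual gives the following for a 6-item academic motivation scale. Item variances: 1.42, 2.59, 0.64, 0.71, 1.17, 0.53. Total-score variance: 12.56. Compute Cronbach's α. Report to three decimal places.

α = 0.525

ΣVar(i) = 1.42 + 2.59 + 0.64 + 0.71 + 1.17 + 0.53 = 7.06
α = (k/(k−1))·(1 − ΣVar(i)/total variance) = (6/5)·(1 − 7.06/12.56) = 0.525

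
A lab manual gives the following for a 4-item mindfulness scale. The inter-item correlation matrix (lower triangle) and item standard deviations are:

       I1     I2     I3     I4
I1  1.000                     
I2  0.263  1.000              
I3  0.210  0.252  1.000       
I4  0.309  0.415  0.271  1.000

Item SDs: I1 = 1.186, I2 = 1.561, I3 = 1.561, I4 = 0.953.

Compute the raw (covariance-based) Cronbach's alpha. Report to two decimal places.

Σσ²ᵢ = 1.186² + 1.561² + 1.561² + 0.953² = 7.1882
Covariances σ_ij = r_ij · s_i · s_j:
  σ(I1,I2) = 0.263 × 1.186 × 1.561 = 0.4869
  σ(I1,I3) = 0.210 × 1.186 × 1.561 = 0.3888
  σ(I1,I4) = 0.309 × 1.186 × 0.953 = 0.3492
  σ(I2,I3) = 0.252 × 1.561 × 1.561 = 0.6141
  σ(I2,I4) = 0.415 × 1.561 × 0.953 = 0.6174
  σ(I3,I4) = 0.271 × 1.561 × 0.953 = 0.4031
σ²_T = Σσ²ᵢ + 2·Σσ_ij = 7.1882 + 2 × 2.8595 = 12.9072
α = (4/3)·(1 − 7.1882/12.9072) = 0.59

α = 0.59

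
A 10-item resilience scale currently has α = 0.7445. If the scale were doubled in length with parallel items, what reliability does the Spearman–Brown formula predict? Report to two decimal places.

Length factor m = 2
α' = m·α / (1 + (m−1)·α)
   = 2 × 0.7445 / (1 + (2 − 1) × 0.7445)
   = 1.4890 / 1.7445 = 0.85

predicted reliability = 0.85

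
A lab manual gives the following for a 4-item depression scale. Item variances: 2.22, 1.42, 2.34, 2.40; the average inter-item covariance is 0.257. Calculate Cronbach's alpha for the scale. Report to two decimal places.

Σσ²ᵢ = 2.22 + 1.42 + 2.34 + 2.40 = 8.38
Sum of the 6 distinct covariances = 6 × 0.257 = 1.542
Var(T) = Σσ²ᵢ + 2·Σcov = 8.38 + 2 × 1.542 = 11.464
α = (4/3)·(1 − 8.38/11.464) = 0.36

Cronbach's alpha = 0.36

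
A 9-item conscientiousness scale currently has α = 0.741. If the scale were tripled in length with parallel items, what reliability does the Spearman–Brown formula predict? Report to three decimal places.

predicted reliability = 0.896

Length factor m = 3
α' = m·α / (1 + (m−1)·α)
   = 3 × 0.741 / (1 + (3 − 1) × 0.741)
   = 2.2230 / 2.4820 = 0.896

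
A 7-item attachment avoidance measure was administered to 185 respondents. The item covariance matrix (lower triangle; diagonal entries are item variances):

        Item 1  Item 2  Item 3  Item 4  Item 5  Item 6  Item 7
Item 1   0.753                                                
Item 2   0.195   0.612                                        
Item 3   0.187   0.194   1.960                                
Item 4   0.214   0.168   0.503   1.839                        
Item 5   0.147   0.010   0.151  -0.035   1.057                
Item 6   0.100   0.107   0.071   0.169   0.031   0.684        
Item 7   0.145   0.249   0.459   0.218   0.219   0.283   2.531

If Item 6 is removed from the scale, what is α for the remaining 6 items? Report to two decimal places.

Remaining items: Item 1, Item 2, Item 3, Item 4, Item 5, Item 7 (k = 6).
sum of item variances = 0.753 + 0.612 + 1.960 + 1.839 + 1.057 + 2.531 = 8.752
Var(T) = 8.752 + 2 × 3.024 = 14.800
α (item deleted) = (6/5)·(1 − 8.752/14.800) = 0.49

α = 0.49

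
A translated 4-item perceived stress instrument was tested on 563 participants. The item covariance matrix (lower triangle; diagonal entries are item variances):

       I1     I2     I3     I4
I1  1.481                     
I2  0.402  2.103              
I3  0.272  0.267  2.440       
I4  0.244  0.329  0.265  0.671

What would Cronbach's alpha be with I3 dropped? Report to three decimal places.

Remaining items: I1, I2, I4 (k = 3).
ΣVar(i) = 1.481 + 2.103 + 0.671 = 4.255
σ²_total = 4.255 + 2 × 0.975 = 6.205
α (item deleted) = (3/2)·(1 − 4.255/6.205) = 0.471

Cronbach's alpha = 0.471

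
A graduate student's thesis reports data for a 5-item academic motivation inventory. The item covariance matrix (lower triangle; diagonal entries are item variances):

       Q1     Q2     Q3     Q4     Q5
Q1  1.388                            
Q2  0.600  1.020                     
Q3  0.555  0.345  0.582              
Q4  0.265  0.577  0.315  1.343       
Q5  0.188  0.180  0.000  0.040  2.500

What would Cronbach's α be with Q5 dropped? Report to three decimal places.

Remaining items: Q1, Q2, Q3, Q4 (k = 4).
ΣVar(i) = 1.388 + 1.020 + 0.582 + 1.343 = 4.333
σ²_T = 4.333 + 2 × 2.657 = 9.647
α (item deleted) = (4/3)·(1 − 4.333/9.647) = 0.734

α = 0.734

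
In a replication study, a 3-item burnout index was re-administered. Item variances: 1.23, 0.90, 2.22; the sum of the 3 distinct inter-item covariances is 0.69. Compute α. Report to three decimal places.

ΣVar(i) = 1.23 + 0.90 + 2.22 = 4.35
Sum of distinct covariances = 0.69
σ²_T = ΣVar(i) + 2·Σcov = 4.35 + 2 × 0.69 = 5.73
α = (3/2)·(1 − 4.35/5.73) = 0.361

α = 0.361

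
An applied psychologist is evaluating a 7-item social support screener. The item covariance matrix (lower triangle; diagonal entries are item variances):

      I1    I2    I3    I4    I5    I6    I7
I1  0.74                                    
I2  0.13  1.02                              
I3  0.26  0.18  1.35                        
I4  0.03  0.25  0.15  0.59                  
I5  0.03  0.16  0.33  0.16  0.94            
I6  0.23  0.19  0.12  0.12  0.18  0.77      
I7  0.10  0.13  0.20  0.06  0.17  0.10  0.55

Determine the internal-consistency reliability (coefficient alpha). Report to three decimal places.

Σσᵢ² = 0.74 + 1.02 + 1.35 + 0.59 + 0.94 + 0.77 + 0.55 = 5.96
Σ_{i<j} σ_ij = 3.28
σ²_total = 5.96 + 2 × 3.28 = 12.52
α = (k/(k−1))·(1 − Σσᵢ²/σ²_total) = (7/6)·(1 − 5.96/12.52) = 0.611

α = 0.611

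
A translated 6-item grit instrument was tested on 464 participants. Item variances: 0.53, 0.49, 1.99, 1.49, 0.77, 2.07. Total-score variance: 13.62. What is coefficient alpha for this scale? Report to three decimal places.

coefficient alpha = 0.553

sum of item variances = 0.53 + 0.49 + 1.99 + 1.49 + 0.77 + 2.07 = 7.34
α = (k/(k−1))·(1 − sum of item variances/total variance) = (6/5)·(1 − 7.34/13.62) = 0.553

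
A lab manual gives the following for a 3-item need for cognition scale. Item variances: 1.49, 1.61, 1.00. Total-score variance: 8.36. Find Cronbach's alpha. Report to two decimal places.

Cronbach's alpha = 0.76

sum of item variances = 1.49 + 1.61 + 1.00 = 4.10
α = (k/(k−1))·(1 − sum of item variances/σ²_T) = (3/2)·(1 − 4.10/8.36) = 0.76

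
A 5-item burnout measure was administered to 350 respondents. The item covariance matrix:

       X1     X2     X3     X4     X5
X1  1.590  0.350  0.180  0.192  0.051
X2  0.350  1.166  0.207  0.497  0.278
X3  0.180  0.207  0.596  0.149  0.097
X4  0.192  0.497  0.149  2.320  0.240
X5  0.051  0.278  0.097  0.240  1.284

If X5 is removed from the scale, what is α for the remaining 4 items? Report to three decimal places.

Remaining items: X1, X2, X3, X4 (k = 4).
Σσ²ᵢ = 1.590 + 1.166 + 0.596 + 2.320 = 5.672
Var(T) = 5.672 + 2 × 1.575 = 8.822
α (item deleted) = (4/3)·(1 − 5.672/8.822) = 0.476

α = 0.476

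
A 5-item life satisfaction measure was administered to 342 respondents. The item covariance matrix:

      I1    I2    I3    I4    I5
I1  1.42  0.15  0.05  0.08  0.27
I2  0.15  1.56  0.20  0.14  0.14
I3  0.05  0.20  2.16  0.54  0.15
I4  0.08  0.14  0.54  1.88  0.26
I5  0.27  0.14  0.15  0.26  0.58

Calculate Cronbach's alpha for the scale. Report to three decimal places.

Cronbach's alpha = 0.428

ΣVar(i) = 1.42 + 1.56 + 2.16 + 1.88 + 0.58 = 7.60
Σ_{i<j} σ_ij = 1.98
total variance = 7.60 + 2 × 1.98 = 11.56
α = (k/(k−1))·(1 − ΣVar(i)/total variance) = (5/4)·(1 − 7.60/11.56) = 0.428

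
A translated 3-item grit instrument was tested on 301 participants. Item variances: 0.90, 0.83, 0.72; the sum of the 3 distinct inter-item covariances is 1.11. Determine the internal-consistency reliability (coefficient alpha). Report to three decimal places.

coefficient alpha = 0.713

ΣVar(i) = 0.90 + 0.83 + 0.72 = 2.45
Sum of distinct covariances = 1.11
total variance = ΣVar(i) + 2·Σcov = 2.45 + 2 × 1.11 = 4.67
α = (3/2)·(1 − 2.45/4.67) = 0.713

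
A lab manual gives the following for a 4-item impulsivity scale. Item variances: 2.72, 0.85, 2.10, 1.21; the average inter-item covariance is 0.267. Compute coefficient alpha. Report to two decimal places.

coefficient alpha = 0.42

sum of item variances = 2.72 + 0.85 + 2.10 + 1.21 = 6.88
Sum of the 6 distinct covariances = 6 × 0.267 = 1.602
total variance = sum of item variances + 2·Σcov = 6.88 + 2 × 1.602 = 10.084
α = (4/3)·(1 − 6.88/10.084) = 0.42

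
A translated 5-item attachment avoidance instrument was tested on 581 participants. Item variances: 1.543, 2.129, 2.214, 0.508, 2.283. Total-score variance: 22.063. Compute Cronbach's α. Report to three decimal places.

α = 0.758

Σσ²ᵢ = 1.543 + 2.129 + 2.214 + 0.508 + 2.283 = 8.677
α = (k/(k−1))·(1 − Σσ²ᵢ/σ²_total) = (5/4)·(1 − 8.677/22.063) = 0.758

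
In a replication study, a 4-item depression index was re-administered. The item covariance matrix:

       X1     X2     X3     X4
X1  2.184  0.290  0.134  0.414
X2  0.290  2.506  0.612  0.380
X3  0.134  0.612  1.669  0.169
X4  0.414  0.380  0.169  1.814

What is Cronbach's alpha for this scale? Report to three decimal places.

Cronbach's alpha = 0.438

sum of item variances = 2.184 + 2.506 + 1.669 + 1.814 = 8.173
Sum of off-diagonal covariances = 1.999
total variance = 8.173 + 2 × 1.999 = 12.171
α = (k/(k−1))·(1 − sum of item variances/total variance) = (4/3)·(1 − 8.173/12.171) = 0.438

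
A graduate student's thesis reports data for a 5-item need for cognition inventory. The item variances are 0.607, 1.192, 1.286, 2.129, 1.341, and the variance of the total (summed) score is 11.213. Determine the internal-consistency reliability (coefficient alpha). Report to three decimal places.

Σσ²ᵢ = 0.607 + 1.192 + 1.286 + 2.129 + 1.341 = 6.555
α = (k/(k−1))·(1 − Σσ²ᵢ/σ²_total) = (5/4)·(1 − 6.555/11.213) = 0.519

α = 0.519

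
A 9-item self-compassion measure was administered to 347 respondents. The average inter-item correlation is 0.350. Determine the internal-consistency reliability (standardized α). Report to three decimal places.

standardized α = 0.829

Standardized α = k·r̄ / (1 + (k−1)·r̄) = 9 × 0.350 / (1 + 8 × 0.350)
  = 3.1500 / 3.8000 = 0.829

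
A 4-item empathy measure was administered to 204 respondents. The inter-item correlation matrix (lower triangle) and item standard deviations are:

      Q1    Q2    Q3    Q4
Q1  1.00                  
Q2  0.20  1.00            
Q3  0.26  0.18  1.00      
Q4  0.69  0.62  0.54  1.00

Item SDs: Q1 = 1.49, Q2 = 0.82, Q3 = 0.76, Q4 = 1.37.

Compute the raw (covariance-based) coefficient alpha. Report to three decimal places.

Σσ²ᵢ = 1.49² + 0.82² + 0.76² + 1.37² = 5.3470
Covariances σ_ij = r_ij · s_i · s_j:
  σ(Q1,Q2) = 0.20 × 1.49 × 0.82 = 0.2444
  σ(Q1,Q3) = 0.26 × 1.49 × 0.76 = 0.2944
  σ(Q1,Q4) = 0.69 × 1.49 × 1.37 = 1.4085
  σ(Q2,Q3) = 0.18 × 0.82 × 0.76 = 0.1122
  σ(Q2,Q4) = 0.62 × 0.82 × 1.37 = 0.6965
  σ(Q3,Q4) = 0.54 × 0.76 × 1.37 = 0.5622
σ²_T = Σσ²ᵢ + 2·Σσ_ij = 5.3470 + 2 × 3.3182 = 11.9834
α = (4/3)·(1 − 5.3470/11.9834) = 0.738

α = 0.738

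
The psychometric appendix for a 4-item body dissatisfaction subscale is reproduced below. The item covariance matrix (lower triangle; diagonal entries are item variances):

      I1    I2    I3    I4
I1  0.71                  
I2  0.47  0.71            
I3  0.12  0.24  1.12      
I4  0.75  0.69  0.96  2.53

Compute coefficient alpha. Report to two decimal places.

Σσᵢ² = 0.71 + 0.71 + 1.12 + 2.53 = 5.07
Sum of the distinct covariances = 3.23
Var(T) = 5.07 + 2 × 3.23 = 11.53
α = (k/(k−1))·(1 − Σσᵢ²/Var(T)) = (4/3)·(1 − 5.07/11.53) = 0.75

coefficient alpha = 0.75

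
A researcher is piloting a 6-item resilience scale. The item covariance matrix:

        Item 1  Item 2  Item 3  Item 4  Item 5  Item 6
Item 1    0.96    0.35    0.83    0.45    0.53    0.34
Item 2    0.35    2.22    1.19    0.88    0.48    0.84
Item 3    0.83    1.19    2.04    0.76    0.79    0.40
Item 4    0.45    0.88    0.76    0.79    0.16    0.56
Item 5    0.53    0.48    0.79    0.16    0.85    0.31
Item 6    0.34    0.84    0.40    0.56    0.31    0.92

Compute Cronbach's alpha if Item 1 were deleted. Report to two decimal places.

Remaining items: Item 2, Item 3, Item 4, Item 5, Item 6 (k = 5).
Σσᵢ² = 2.22 + 2.04 + 0.79 + 0.85 + 0.92 = 6.82
total variance = 6.82 + 2 × 6.37 = 19.56
α (item deleted) = (5/4)·(1 − 6.82/19.56) = 0.81

α = 0.81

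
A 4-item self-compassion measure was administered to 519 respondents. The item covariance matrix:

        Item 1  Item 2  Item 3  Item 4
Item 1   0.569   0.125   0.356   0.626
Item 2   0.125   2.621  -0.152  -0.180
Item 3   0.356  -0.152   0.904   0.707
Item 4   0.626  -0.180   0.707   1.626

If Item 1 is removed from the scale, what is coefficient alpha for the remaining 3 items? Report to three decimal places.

Remaining items: Item 2, Item 3, Item 4 (k = 3).
ΣVar(i) = 2.621 + 0.904 + 1.626 = 5.151
σ²_total = 5.151 + 2 × 0.375 = 5.901
α (item deleted) = (3/2)·(1 − 5.151/5.901) = 0.191

α = 0.191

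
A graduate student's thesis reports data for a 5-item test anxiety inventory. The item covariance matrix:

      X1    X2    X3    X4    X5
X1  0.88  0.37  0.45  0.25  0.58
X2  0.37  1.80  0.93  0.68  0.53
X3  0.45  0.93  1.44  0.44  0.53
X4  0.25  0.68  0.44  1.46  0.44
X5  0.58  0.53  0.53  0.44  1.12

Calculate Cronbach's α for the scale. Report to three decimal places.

sum of item variances = 0.88 + 1.80 + 1.44 + 1.46 + 1.12 = 6.70
Sum of off-diagonal covariances = 5.20
σ²_total = 6.70 + 2 × 5.20 = 17.10
α = (k/(k−1))·(1 − sum of item variances/σ²_total) = (5/4)·(1 − 6.70/17.10) = 0.760

Cronbach's α = 0.760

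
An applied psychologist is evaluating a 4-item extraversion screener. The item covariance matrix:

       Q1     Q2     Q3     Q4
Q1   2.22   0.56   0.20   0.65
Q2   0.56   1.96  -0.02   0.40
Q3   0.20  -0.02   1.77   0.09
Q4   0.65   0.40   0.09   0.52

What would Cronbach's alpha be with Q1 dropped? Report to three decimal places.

Cronbach's alpha = 0.272

Remaining items: Q2, Q3, Q4 (k = 3).
sum of item variances = 1.96 + 1.77 + 0.52 = 4.25
Var(T) = 4.25 + 2 × 0.47 = 5.19
α (item deleted) = (3/2)·(1 − 4.25/5.19) = 0.272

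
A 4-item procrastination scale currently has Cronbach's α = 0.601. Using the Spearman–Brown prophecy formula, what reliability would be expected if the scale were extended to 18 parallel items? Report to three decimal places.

Length factor m = 18/4 = 4.5000
α' = m·α / (1 + (m−1)·α)
   = 18/4 × 0.601 / (1 + (18/4 − 1) × 0.601)
   = 2.7045 / 3.1035 = 0.871

predicted reliability = 0.871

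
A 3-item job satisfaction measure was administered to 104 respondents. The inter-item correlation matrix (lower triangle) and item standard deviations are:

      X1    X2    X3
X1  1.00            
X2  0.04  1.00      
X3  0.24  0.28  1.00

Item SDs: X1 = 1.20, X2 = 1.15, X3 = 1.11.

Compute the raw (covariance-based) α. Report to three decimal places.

α = 0.402

Σσ²ᵢ = 1.20² + 1.15² + 1.11² = 3.9946
Covariances σ_ij = r_ij · s_i · s_j:
  σ(X1,X2) = 0.04 × 1.20 × 1.15 = 0.0552
  σ(X1,X3) = 0.24 × 1.20 × 1.11 = 0.3197
  σ(X2,X3) = 0.28 × 1.15 × 1.11 = 0.3574
σ²_T = Σσ²ᵢ + 2·Σσ_ij = 3.9946 + 2 × 0.7323 = 5.4592
α = (3/2)·(1 − 3.9946/5.4592) = 0.402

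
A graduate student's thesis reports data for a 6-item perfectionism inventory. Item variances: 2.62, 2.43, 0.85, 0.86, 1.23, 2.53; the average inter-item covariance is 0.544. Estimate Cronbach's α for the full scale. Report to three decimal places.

Σσᵢ² = 2.62 + 2.43 + 0.85 + 0.86 + 1.23 + 2.53 = 10.52
Sum of the 15 distinct covariances = 15 × 0.544 = 8.160
Var(T) = Σσᵢ² + 2·Σcov = 10.52 + 2 × 8.160 = 26.840
α = (6/5)·(1 − 10.52/26.840) = 0.730

α = 0.730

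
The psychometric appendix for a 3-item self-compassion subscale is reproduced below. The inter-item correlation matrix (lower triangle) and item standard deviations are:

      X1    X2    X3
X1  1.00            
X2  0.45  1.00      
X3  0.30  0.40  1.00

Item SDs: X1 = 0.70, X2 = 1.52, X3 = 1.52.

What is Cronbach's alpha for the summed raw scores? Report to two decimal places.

Σσ²ᵢ = 0.70² + 1.52² + 1.52² = 5.1108
Covariances σ_ij = r_ij · s_i · s_j:
  σ(X1,X2) = 0.45 × 0.70 × 1.52 = 0.4788
  σ(X1,X3) = 0.30 × 0.70 × 1.52 = 0.3192
  σ(X2,X3) = 0.40 × 1.52 × 1.52 = 0.9242
σ²_T = Σσ²ᵢ + 2·Σσ_ij = 5.1108 + 2 × 1.7222 = 8.5552
α = (3/2)·(1 − 5.1108/8.5552) = 0.60

α = 0.60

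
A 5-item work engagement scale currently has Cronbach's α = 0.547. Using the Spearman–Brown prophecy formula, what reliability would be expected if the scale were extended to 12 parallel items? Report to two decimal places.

Length factor m = 12/5 = 2.4000
α' = m·α / (1 + (m−1)·α)
   = 12/5 × 0.547 / (1 + (12/5 − 1) × 0.547)
   = 1.3128 / 1.7658 = 0.74

predicted reliability = 0.74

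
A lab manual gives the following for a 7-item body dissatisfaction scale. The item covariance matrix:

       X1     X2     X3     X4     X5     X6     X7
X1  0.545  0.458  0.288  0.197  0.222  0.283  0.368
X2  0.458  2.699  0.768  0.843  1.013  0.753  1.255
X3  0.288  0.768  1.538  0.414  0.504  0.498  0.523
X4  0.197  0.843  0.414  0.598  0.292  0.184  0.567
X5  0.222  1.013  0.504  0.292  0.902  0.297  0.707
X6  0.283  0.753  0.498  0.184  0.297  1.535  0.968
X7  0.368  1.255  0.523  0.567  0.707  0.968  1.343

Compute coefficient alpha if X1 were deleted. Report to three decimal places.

Remaining items: X2, X3, X4, X5, X6, X7 (k = 6).
ΣVar(i) = 2.699 + 1.538 + 0.598 + 0.902 + 1.535 + 1.343 = 8.615
σ²_T = 8.615 + 2 × 9.586 = 27.787
α (item deleted) = (6/5)·(1 − 8.615/27.787) = 0.828

α = 0.828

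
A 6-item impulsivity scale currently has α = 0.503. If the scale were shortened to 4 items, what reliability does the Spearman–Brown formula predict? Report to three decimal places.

predicted reliability = 0.403

Length factor m = 4/6 = 0.6667
α' = m·α / (1 − (1−m)·α)
   = 4/6 × 0.503 / (1 − (1 − 4/6) × 0.503)
   = 0.3353 / 0.8323 = 0.403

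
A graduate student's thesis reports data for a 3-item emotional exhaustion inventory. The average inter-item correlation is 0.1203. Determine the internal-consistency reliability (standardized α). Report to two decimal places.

Standardized α = k·r̄ / (1 + (k−1)·r̄) = 3 × 0.1203 / (1 + 2 × 0.1203)
  = 0.3609 / 1.2406 = 0.29

standardized α = 0.29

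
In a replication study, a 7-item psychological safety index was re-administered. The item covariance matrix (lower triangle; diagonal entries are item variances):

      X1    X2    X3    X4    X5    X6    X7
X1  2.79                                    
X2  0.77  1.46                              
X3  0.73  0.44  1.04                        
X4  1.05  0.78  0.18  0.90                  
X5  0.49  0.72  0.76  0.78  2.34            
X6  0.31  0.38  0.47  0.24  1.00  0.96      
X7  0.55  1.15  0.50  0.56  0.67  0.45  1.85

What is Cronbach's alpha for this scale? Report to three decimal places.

ΣVar(i) = 2.79 + 1.46 + 1.04 + 0.90 + 2.34 + 0.96 + 1.85 = 11.34
Sum of off-diagonal covariances = 12.98
total variance = 11.34 + 2 × 12.98 = 37.30
α = (k/(k−1))·(1 − ΣVar(i)/total variance) = (7/6)·(1 − 11.34/37.30) = 0.812

α = 0.812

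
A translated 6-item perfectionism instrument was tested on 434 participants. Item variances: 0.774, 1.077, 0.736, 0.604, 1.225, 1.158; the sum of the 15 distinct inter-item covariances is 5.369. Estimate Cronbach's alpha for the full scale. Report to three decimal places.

α = 0.790

sum of item variances = 0.774 + 1.077 + 0.736 + 0.604 + 1.225 + 1.158 = 5.574
Sum of distinct covariances = 5.369
σ²_total = sum of item variances + 2·Σcov = 5.574 + 2 × 5.369 = 16.312
α = (6/5)·(1 − 5.574/16.312) = 0.790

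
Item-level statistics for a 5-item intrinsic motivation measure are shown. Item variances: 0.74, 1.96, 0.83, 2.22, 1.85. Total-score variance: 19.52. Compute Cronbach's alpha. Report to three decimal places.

Σσ²ᵢ = 0.74 + 1.96 + 0.83 + 2.22 + 1.85 = 7.60
α = (k/(k−1))·(1 − Σσ²ᵢ/σ²_T) = (5/4)·(1 − 7.60/19.52) = 0.763

Cronbach's alpha = 0.763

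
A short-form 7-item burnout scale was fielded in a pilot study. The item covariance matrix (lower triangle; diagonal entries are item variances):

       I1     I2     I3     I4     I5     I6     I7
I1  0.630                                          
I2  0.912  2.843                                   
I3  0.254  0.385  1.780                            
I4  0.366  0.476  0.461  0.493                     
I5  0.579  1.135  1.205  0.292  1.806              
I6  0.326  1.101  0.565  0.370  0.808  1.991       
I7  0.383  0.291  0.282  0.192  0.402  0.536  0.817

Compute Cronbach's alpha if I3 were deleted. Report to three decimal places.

Remaining items: I1, I2, I4, I5, I6, I7 (k = 6).
Σσᵢ² = 0.630 + 2.843 + 0.493 + 1.806 + 1.991 + 0.817 = 8.580
total variance = 8.580 + 2 × 8.169 = 24.918
α (item deleted) = (6/5)·(1 − 8.580/24.918) = 0.787

α = 0.787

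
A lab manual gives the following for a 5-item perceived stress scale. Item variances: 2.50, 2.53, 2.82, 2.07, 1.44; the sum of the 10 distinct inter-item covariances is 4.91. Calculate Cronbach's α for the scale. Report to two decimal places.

Σσᵢ² = 2.50 + 2.53 + 2.82 + 2.07 + 1.44 = 11.36
Sum of distinct covariances = 4.91
σ²_total = Σσᵢ² + 2·Σcov = 11.36 + 2 × 4.91 = 21.18
α = (5/4)·(1 − 11.36/21.18) = 0.58

Cronbach's α = 0.58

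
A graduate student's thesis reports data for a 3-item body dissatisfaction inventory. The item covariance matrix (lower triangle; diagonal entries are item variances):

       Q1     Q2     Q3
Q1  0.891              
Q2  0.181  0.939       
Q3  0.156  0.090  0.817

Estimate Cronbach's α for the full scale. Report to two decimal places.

Σσᵢ² = 0.891 + 0.939 + 0.817 = 2.647
Sum of off-diagonal covariances = 0.427
σ²_total = 2.647 + 2 × 0.427 = 3.501
α = (k/(k−1))·(1 − Σσᵢ²/σ²_total) = (3/2)·(1 − 2.647/3.501) = 0.37

α = 0.37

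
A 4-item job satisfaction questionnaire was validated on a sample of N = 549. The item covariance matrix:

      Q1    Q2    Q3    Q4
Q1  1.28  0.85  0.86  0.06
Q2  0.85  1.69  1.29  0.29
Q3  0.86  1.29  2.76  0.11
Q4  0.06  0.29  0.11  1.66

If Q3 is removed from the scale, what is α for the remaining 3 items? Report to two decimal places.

Remaining items: Q1, Q2, Q4 (k = 3).
sum of item variances = 1.28 + 1.69 + 1.66 = 4.63
total variance = 4.63 + 2 × 1.20 = 7.03
α (item deleted) = (3/2)·(1 − 4.63/7.03) = 0.51

α = 0.51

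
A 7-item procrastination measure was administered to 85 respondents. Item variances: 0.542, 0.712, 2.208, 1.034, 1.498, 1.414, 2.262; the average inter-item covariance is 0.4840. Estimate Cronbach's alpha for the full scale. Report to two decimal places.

Σσ²ᵢ = 0.542 + 0.712 + 2.208 + 1.034 + 1.498 + 1.414 + 2.262 = 9.670
Sum of the 21 distinct covariances = 21 × 0.4840 = 10.1640
σ²_total = Σσ²ᵢ + 2·Σcov = 9.670 + 2 × 10.1640 = 29.9980
α = (7/6)·(1 − 9.670/29.9980) = 0.79

α = 0.79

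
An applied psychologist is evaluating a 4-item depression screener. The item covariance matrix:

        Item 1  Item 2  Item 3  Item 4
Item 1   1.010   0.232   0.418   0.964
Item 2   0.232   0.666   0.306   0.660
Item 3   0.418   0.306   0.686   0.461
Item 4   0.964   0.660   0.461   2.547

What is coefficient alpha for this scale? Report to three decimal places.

coefficient alpha = 0.738

sum of item variances = 1.010 + 0.666 + 0.686 + 2.547 = 4.909
Sum of off-diagonal covariances = 3.041
Var(T) = 4.909 + 2 × 3.041 = 10.991
α = (k/(k−1))·(1 − sum of item variances/Var(T)) = (4/3)·(1 − 4.909/10.991) = 0.738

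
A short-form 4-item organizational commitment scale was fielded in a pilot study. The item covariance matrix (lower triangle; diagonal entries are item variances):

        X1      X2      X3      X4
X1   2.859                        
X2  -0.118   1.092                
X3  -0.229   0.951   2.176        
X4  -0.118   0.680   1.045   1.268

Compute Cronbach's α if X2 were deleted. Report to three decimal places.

α = 0.272

Remaining items: X1, X3, X4 (k = 3).
Σσᵢ² = 2.859 + 2.176 + 1.268 = 6.303
σ²_total = 6.303 + 2 × 0.698 = 7.699
α (item deleted) = (3/2)·(1 − 6.303/7.699) = 0.272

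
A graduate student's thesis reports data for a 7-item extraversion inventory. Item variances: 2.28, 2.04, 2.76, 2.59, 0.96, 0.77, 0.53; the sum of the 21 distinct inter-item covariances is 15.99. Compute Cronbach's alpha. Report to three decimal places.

ΣVar(i) = 2.28 + 2.04 + 2.76 + 2.59 + 0.96 + 0.77 + 0.53 = 11.93
Sum of distinct covariances = 15.99
total variance = ΣVar(i) + 2·Σcov = 11.93 + 2 × 15.99 = 43.91
α = (7/6)·(1 − 11.93/43.91) = 0.850

Cronbach's alpha = 0.850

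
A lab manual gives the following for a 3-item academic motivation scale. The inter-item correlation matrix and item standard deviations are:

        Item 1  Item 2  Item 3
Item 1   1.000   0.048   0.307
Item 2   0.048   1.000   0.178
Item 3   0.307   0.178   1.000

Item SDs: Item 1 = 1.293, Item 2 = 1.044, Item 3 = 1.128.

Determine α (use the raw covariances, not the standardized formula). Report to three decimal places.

Σσ²ᵢ = 1.293² + 1.044² + 1.128² = 4.0342
Covariances σ_ij = r_ij · s_i · s_j:
  σ(Item 1,Item 2) = 0.048 × 1.293 × 1.044 = 0.0648
  σ(Item 1,Item 3) = 0.307 × 1.293 × 1.128 = 0.4478
  σ(Item 2,Item 3) = 0.178 × 1.044 × 1.128 = 0.2096
σ²_T = Σσ²ᵢ + 2·Σσ_ij = 4.0342 + 2 × 0.7222 = 5.4786
α = (3/2)·(1 − 4.0342/5.4786) = 0.395

α = 0.395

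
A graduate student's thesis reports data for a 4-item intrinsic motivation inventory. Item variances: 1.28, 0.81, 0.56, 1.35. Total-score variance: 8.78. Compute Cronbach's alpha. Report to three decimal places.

Σσ²ᵢ = 1.28 + 0.81 + 0.56 + 1.35 = 4.00
α = (k/(k−1))·(1 − Σσ²ᵢ/σ²_total) = (4/3)·(1 − 4.00/8.78) = 0.726

α = 0.726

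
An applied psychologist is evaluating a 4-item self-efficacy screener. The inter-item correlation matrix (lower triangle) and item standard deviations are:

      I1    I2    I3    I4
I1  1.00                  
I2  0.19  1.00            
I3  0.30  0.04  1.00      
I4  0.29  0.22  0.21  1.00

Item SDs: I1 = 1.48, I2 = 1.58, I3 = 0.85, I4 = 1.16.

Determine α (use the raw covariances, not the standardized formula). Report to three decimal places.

α = 0.493

Σσ²ᵢ = 1.48² + 1.58² + 0.85² + 1.16² = 6.7549
Covariances σ_ij = r_ij · s_i · s_j:
  σ(I1,I2) = 0.19 × 1.48 × 1.58 = 0.4443
  σ(I1,I3) = 0.30 × 1.48 × 0.85 = 0.3774
  σ(I1,I4) = 0.29 × 1.48 × 1.16 = 0.4979
  σ(I2,I3) = 0.04 × 1.58 × 0.85 = 0.0537
  σ(I2,I4) = 0.22 × 1.58 × 1.16 = 0.4032
  σ(I3,I4) = 0.21 × 0.85 × 1.16 = 0.2071
σ²_T = Σσ²ᵢ + 2·Σσ_ij = 6.7549 + 2 × 1.9836 = 10.7221
α = (4/3)·(1 − 6.7549/10.7221) = 0.493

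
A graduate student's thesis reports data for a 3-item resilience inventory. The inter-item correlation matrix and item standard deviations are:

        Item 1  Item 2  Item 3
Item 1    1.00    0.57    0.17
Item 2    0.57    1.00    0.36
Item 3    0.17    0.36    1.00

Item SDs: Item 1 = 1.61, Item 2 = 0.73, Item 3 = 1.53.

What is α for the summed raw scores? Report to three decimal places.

α = 0.529

Σσ²ᵢ = 1.61² + 0.73² + 1.53² = 5.4659
Covariances σ_ij = r_ij · s_i · s_j:
  σ(Item 1,Item 2) = 0.57 × 1.61 × 0.73 = 0.6699
  σ(Item 1,Item 3) = 0.17 × 1.61 × 1.53 = 0.4188
  σ(Item 2,Item 3) = 0.36 × 0.73 × 1.53 = 0.4021
σ²_T = Σσ²ᵢ + 2·Σσ_ij = 5.4659 + 2 × 1.4908 = 8.4475
α = (3/2)·(1 − 5.4659/8.4475) = 0.529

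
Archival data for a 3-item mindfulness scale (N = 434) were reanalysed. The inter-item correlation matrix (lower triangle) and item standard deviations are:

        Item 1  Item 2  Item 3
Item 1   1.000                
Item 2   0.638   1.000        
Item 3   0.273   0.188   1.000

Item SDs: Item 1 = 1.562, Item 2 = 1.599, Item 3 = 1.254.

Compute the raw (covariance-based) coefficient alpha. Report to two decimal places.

coefficient alpha = 0.65

Σσ²ᵢ = 1.562² + 1.599² + 1.254² = 6.5692
Covariances σ_ij = r_ij · s_i · s_j:
  σ(Item 1,Item 2) = 0.638 × 1.562 × 1.599 = 1.5935
  σ(Item 1,Item 3) = 0.273 × 1.562 × 1.254 = 0.5347
  σ(Item 2,Item 3) = 0.188 × 1.599 × 1.254 = 0.3770
σ²_T = Σσ²ᵢ + 2·Σσ_ij = 6.5692 + 2 × 2.5052 = 11.5796
α = (3/2)·(1 − 6.5692/11.5796) = 0.65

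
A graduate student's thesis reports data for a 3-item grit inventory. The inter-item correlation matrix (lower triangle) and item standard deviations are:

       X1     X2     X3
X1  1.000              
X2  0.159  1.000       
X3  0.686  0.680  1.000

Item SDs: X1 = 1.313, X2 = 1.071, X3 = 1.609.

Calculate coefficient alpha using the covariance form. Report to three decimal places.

coefficient alpha = 0.765

Σσ²ᵢ = 1.313² + 1.071² + 1.609² = 5.4599
Covariances σ_ij = r_ij · s_i · s_j:
  σ(X1,X2) = 0.159 × 1.313 × 1.071 = 0.2236
  σ(X1,X3) = 0.686 × 1.313 × 1.609 = 1.4493
  σ(X2,X3) = 0.680 × 1.071 × 1.609 = 1.1718
σ²_T = Σσ²ᵢ + 2·Σσ_ij = 5.4599 + 2 × 2.8447 = 11.1493
α = (3/2)·(1 − 5.4599/11.1493) = 0.765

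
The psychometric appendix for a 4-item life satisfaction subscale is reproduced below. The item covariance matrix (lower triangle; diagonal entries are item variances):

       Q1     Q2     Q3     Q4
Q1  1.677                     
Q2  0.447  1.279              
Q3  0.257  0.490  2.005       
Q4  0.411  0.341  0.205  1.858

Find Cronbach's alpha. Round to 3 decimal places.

sum of item variances = 1.677 + 1.279 + 2.005 + 1.858 = 6.819
Sum of off-diagonal covariances = 2.151
σ²_total = 6.819 + 2 × 2.151 = 11.121
α = (k/(k−1))·(1 − sum of item variances/σ²_total) = (4/3)·(1 − 6.819/11.121) = 0.516

Cronbach's alpha = 0.516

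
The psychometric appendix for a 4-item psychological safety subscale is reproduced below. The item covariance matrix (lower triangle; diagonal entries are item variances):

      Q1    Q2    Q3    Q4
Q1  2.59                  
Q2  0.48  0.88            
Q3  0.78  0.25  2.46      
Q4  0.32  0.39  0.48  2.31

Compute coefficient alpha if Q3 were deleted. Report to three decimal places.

Remaining items: Q1, Q2, Q4 (k = 3).
Σσ²ᵢ = 2.59 + 0.88 + 2.31 = 5.78
Var(T) = 5.78 + 2 × 1.19 = 8.16
α (item deleted) = (3/2)·(1 − 5.78/8.16) = 0.437

coefficient alpha = 0.437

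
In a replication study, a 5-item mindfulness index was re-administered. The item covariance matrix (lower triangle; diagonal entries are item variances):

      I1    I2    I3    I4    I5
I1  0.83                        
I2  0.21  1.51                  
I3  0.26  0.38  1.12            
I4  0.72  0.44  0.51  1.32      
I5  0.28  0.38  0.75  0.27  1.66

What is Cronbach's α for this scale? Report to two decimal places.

ΣVar(i) = 0.83 + 1.51 + 1.12 + 1.32 + 1.66 = 6.44
Σ_{i<j} σ_ij = 4.20
σ²_T = 6.44 + 2 × 4.20 = 14.84
α = (k/(k−1))·(1 − ΣVar(i)/σ²_T) = (5/4)·(1 − 6.44/14.84) = 0.71

Cronbach's α = 0.71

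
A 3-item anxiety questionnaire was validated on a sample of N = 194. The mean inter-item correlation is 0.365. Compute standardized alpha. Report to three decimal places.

Standardized α = k·r̄ / (1 + (k−1)·r̄) = 3 × 0.365 / (1 + 2 × 0.365)
  = 1.0950 / 1.7300 = 0.633

standardized alpha = 0.633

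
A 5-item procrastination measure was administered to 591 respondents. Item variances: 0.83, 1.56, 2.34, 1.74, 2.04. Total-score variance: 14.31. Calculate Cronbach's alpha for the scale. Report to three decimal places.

ΣVar(i) = 0.83 + 1.56 + 2.34 + 1.74 + 2.04 = 8.51
α = (k/(k−1))·(1 − ΣVar(i)/total variance) = (5/4)·(1 − 8.51/14.31) = 0.507

Cronbach's alpha = 0.507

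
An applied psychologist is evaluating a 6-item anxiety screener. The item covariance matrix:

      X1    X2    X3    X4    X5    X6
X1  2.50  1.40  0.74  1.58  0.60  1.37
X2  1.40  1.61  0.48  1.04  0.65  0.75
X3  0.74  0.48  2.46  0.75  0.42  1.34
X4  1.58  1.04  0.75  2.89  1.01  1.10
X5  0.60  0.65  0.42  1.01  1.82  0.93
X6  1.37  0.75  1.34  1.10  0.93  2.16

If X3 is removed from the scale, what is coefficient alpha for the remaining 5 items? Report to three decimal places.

α = 0.819

Remaining items: X1, X2, X4, X5, X6 (k = 5).
Σσᵢ² = 2.50 + 1.61 + 2.89 + 1.82 + 2.16 = 10.98
σ²_total = 10.98 + 2 × 10.43 = 31.84
α (item deleted) = (5/4)·(1 − 10.98/31.84) = 0.819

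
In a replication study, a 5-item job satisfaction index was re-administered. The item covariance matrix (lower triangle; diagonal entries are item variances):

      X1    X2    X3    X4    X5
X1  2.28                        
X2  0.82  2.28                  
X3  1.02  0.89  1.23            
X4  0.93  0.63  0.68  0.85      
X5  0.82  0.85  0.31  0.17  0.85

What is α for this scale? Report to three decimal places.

α = 0.819

Σσ²ᵢ = 2.28 + 2.28 + 1.23 + 0.85 + 0.85 = 7.49
Sum of the distinct covariances = 7.12
σ²_total = 7.49 + 2 × 7.12 = 21.73
α = (k/(k−1))·(1 − Σσ²ᵢ/σ²_total) = (5/4)·(1 − 7.49/21.73) = 0.819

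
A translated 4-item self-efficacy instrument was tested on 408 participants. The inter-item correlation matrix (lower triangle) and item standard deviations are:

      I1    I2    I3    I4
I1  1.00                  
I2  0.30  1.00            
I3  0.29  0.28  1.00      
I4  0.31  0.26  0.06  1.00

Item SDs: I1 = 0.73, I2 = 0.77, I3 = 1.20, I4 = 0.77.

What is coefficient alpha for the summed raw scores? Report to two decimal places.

Σσ²ᵢ = 0.73² + 0.77² + 1.20² + 0.77² = 3.1587
Covariances σ_ij = r_ij · s_i · s_j:
  σ(I1,I2) = 0.30 × 0.73 × 0.77 = 0.1686
  σ(I1,I3) = 0.29 × 0.73 × 1.20 = 0.2540
  σ(I1,I4) = 0.31 × 0.73 × 0.77 = 0.1743
  σ(I2,I3) = 0.28 × 0.77 × 1.20 = 0.2587
  σ(I2,I4) = 0.26 × 0.77 × 0.77 = 0.1542
  σ(I3,I4) = 0.06 × 1.20 × 0.77 = 0.0554
σ²_T = Σσ²ᵢ + 2·Σσ_ij = 3.1587 + 2 × 1.0652 = 5.2891
α = (4/3)·(1 − 3.1587/5.2891) = 0.54

α = 0.54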